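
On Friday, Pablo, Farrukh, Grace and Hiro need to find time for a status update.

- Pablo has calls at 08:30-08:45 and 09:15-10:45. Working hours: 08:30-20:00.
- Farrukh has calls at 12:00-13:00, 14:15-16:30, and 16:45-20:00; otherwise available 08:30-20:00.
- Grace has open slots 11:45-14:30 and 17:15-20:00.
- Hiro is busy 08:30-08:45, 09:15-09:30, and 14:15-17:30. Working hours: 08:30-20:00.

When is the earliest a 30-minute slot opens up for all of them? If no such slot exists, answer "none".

13:00

Pablo free within 08:30–20:00: 08:45–09:15, 10:45–20:00.
Farrukh free within 08:30–20:00: 08:30–12:00, 13:00–14:15, 16:30–16:45.
Hiro free within 08:30–20:00: 08:45–09:15, 09:30–14:15, 17:30–20:00.
Pablo ∩ Farrukh: 08:45–09:15, 10:45–12:00, 13:00–14:15, 16:30–16:45.
Pablo ∩ Farrukh ∩ Grace: 11:45–12:00, 13:00–14:15.
Pablo ∩ Farrukh ∩ Grace ∩ Hiro: 11:45–12:00, 13:00–14:15.
Windows ≥ 30 min: 13:00–14:15.
Earliest such window starts at 13:00.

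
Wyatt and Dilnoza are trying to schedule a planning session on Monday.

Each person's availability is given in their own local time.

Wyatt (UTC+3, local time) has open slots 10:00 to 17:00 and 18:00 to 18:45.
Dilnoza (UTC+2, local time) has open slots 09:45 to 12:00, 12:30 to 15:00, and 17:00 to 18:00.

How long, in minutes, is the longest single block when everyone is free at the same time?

Wyatt → UTC: 07:00–14:00, 15:00–15:45.
Dilnoza → UTC: 07:45–10:00, 10:30–13:00, 15:00–16:00.
Wyatt ∩ Dilnoza: 07:45–10:00, 10:30–13:00, 15:00–15:45.
Common window lengths: 135, 150, 45 min; longest is 150.

150 minutes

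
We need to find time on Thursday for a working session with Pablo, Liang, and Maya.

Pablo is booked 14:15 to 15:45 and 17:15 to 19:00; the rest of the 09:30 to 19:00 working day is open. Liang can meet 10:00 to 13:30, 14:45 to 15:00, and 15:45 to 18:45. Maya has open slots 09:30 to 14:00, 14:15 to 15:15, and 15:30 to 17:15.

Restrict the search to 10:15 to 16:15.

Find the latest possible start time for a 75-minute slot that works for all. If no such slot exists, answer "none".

Pablo free within 09:30–19:00: 09:30–14:15, 15:45–17:15.
Pablo ∩ Liang: 10:00–13:30, 15:45–17:15.
Pablo ∩ Liang ∩ Maya: 10:00–13:30, 15:45–17:15.
Restricted to 10:15–16:15: 10:15–13:30, 15:45–16:15.
Windows ≥ 75 min: 10:15–13:30.
Latest start in the last window 10:15–13:30 is 13:30 − 75 min = 12:15.

12:15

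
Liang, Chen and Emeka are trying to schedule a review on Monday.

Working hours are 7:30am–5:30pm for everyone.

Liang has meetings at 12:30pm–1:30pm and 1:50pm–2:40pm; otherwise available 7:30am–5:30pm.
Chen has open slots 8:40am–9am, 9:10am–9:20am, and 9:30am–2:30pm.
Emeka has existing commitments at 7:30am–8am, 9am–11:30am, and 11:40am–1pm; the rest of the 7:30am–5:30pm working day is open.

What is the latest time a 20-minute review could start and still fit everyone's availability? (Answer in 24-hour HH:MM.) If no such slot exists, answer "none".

Liang free within 07:30–17:30: 07:30–12:30, 13:30–13:50, 14:40–17:30.
Emeka free within 07:30–17:30: 08:00–09:00, 11:30–11:40, 13:00–17:30.
Liang ∩ Chen: 08:40–09:00, 09:10–09:20, 09:30–12:30, 13:30–13:50.
Liang ∩ Chen ∩ Emeka: 08:40–09:00, 11:30–11:40, 13:30–13:50.
Windows ≥ 20 min: 08:40–09:00, 13:30–13:50.
Latest start in the last window 13:30–13:50 is 13:50 − 20 min = 13:30.

13:30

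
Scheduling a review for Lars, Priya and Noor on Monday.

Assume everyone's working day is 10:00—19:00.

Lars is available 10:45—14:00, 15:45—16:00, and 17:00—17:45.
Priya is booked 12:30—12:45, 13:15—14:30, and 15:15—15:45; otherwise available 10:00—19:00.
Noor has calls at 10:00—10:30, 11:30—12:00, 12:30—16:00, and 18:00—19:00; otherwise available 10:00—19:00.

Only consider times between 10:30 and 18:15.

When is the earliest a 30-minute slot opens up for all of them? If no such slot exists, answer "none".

Priya free within 10:00–19:00: 10:00–12:30, 12:45–13:15, 14:30–15:15, 15:45–19:00.
Noor free within 10:00–19:00: 10:30–11:30, 12:00–12:30, 16:00–18:00.
Lars ∩ Priya: 10:45–12:30, 12:45–13:15, 15:45–16:00, 17:00–17:45.
Lars ∩ Priya ∩ Noor: 10:45–11:30, 12:00–12:30, 17:00–17:45.
Restricted to 10:30–18:15: 10:45–11:30, 12:00–12:30, 17:00–17:45.
Windows ≥ 30 min: 10:45–11:30, 12:00–12:30, 17:00–17:45.
Earliest such window starts at 10:45.

10:45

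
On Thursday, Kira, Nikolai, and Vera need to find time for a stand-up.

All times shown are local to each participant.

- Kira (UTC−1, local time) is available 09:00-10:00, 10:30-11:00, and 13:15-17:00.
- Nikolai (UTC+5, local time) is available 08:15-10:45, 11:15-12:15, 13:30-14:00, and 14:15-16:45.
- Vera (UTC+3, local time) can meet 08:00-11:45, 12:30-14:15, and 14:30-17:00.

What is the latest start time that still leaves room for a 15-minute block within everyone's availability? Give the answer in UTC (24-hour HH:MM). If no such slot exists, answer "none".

Kira → UTC: 10:00–11:00, 11:30–12:00, 14:15–18:00.
Nikolai → UTC: 03:15–05:45, 06:15–07:15, 08:30–09:00, 09:15–11:45.
Vera → UTC: 05:00–08:45, 09:30–11:15, 11:30–14:00.
Kira ∩ Nikolai: 10:00–11:00, 11:30–11:45.
Kira ∩ Nikolai ∩ Vera: 10:00–11:00, 11:30–11:45.
Windows ≥ 15 min: 10:00–11:00, 11:30–11:45.
Latest start in the last window 11:30–11:45 is 11:45 − 15 min = 11:30.

11:30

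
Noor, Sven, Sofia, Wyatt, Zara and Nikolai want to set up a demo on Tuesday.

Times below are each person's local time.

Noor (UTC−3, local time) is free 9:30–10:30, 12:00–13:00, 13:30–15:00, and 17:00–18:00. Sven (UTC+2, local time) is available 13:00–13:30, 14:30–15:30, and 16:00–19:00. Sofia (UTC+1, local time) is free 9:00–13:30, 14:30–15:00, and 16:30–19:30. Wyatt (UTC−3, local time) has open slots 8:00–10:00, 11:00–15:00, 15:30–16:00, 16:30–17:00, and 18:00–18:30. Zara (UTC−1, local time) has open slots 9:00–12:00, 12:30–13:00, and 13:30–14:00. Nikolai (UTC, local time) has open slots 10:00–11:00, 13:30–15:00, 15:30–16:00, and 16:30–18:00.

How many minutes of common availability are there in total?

Noor → UTC: 12:30–13:30, 15:00–16:00, 16:30–18:00, 20:00–21:00.
Sven → UTC: 11:00–11:30, 12:30–13:30, 14:00–17:00.
Sofia → UTC: 08:00–12:30, 13:30–14:00, 15:30–18:30.
Wyatt → UTC: 11:00–13:00, 14:00–18:00, 18:30–19:00, 19:30–20:00, 21:00–21:30.
Zara → UTC: 10:00–13:00, 13:30–14:00, 14:30–15:00.
Nikolai → UTC: 10:00–11:00, 13:30–15:00, 15:30–16:00, 16:30–18:00.
Noor ∩ Sven: 12:30–13:30, 15:00–16:00, 16:30–17:00.
Noor ∩ Sven ∩ Sofia: 15:30–16:00, 16:30–17:00.
Noor ∩ Sven ∩ Sofia ∩ Wyatt: 15:30–16:00, 16:30–17:00.
Noor ∩ Sven ∩ Sofia ∩ Wyatt ∩ Zara: (none).
Noor ∩ Sven ∩ Sofia ∩ Wyatt ∩ Zara ∩ Nikolai: (none).
Total common minutes: 0.

0 minutes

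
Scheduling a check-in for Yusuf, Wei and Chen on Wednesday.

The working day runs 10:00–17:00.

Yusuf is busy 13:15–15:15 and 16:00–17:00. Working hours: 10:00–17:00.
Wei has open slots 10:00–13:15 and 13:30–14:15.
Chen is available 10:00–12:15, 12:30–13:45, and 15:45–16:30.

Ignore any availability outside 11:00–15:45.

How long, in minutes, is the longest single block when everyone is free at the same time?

Yusuf free within 10:00–17:00: 10:00–13:15, 15:15–16:00.
Yusuf ∩ Wei: 10:00–13:15.
Yusuf ∩ Wei ∩ Chen: 10:00–12:15, 12:30–13:15.
Restricted to 11:00–15:45: 11:00–12:15, 12:30–13:15.
Common window lengths: 75, 45 min; longest is 75.

75 minutes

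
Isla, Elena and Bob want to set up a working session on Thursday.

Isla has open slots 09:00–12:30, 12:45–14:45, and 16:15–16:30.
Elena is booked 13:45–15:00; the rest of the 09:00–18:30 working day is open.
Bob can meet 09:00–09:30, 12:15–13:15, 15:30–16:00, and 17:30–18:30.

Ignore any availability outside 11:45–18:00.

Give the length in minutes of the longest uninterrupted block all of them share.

30 minutes

Elena free within 09:00–18:30: 09:00–13:45, 15:00–18:30.
Isla ∩ Elena: 09:00–12:30, 12:45–13:45, 16:15–16:30.
Isla ∩ Elena ∩ Bob: 09:00–09:30, 12:15–12:30, 12:45–13:15.
Restricted to 11:45–18:00: 12:15–12:30, 12:45–13:15.
Common window lengths: 15, 30 min; longest is 30.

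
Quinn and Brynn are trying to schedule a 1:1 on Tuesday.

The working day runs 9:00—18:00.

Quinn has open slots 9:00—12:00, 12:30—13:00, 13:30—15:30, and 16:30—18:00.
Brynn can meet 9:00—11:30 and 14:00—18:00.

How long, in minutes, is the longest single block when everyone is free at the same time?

Quinn ∩ Brynn: 09:00–11:30, 14:00–15:30, 16:30–18:00.
Common window lengths: 150, 90, 90 min; longest is 150.

150 minutes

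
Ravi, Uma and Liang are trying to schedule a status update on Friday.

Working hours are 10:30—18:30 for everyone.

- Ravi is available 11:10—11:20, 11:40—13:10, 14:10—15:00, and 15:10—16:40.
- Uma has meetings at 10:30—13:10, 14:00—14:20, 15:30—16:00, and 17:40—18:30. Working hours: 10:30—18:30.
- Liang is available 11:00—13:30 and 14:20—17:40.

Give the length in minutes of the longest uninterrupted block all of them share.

Uma free within 10:30–18:30: 13:10–14:00, 14:20–15:30, 16:00–17:40.
Ravi ∩ Uma: 14:20–15:00, 15:10–15:30, 16:00–16:40.
Ravi ∩ Uma ∩ Liang: 14:20–15:00, 15:10–15:30, 16:00–16:40.
Common window lengths: 40, 20, 40 min; longest is 40.

40 minutes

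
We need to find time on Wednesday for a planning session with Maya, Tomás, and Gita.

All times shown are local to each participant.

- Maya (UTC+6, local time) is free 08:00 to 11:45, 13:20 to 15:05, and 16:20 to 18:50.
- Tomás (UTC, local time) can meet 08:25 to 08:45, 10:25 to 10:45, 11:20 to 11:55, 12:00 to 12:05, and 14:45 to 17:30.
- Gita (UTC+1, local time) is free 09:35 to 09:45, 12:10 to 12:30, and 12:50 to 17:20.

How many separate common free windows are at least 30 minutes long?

Maya → UTC: 02:00–05:45, 07:20–09:05, 10:20–12:50.
Tomás → UTC: 08:25–08:45, 10:25–10:45, 11:20–11:55, 12:00–12:05, 14:45–17:30.
Gita → UTC: 08:35–08:45, 11:10–11:30, 11:50–16:20.
Maya ∩ Tomás: 08:25–08:45, 10:25–10:45, 11:20–11:55, 12:00–12:05.
Maya ∩ Tomás ∩ Gita: 08:35–08:45, 11:20–11:30, 11:50–11:55, 12:00–12:05.
Windows ≥ 30 min: (none).
That's 0 windows.

0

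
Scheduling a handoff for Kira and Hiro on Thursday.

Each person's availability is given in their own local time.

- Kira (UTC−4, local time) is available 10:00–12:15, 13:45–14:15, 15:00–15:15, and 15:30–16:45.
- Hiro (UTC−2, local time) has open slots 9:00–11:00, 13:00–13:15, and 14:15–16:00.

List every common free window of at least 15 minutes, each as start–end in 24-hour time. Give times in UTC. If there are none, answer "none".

15:00–15:15, 17:45–18:00

Kira → UTC: 14:00–16:15, 17:45–18:15, 19:00–19:15, 19:30–20:45.
Hiro → UTC: 11:00–13:00, 15:00–15:15, 16:15–18:00.
Kira ∩ Hiro: 15:00–15:15, 17:45–18:00.
Windows ≥ 15 min: 15:00–15:15, 17:45–18:00.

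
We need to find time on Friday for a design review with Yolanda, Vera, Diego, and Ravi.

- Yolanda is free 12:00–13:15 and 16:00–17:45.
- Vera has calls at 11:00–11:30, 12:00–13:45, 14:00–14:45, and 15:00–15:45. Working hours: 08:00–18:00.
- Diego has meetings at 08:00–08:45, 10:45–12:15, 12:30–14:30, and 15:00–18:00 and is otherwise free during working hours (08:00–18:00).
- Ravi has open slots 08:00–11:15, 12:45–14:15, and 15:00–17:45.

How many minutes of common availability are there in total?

0 minutes

Vera free within 08:00–18:00: 08:00–11:00, 11:30–12:00, 13:45–14:00, 14:45–15:00, 15:45–18:00.
Diego free within 08:00–18:00: 08:45–10:45, 12:15–12:30, 14:30–15:00.
Yolanda ∩ Vera: 16:00–17:45.
Yolanda ∩ Vera ∩ Diego: (none).
Yolanda ∩ Vera ∩ Diego ∩ Ravi: (none).
Total common minutes: 0.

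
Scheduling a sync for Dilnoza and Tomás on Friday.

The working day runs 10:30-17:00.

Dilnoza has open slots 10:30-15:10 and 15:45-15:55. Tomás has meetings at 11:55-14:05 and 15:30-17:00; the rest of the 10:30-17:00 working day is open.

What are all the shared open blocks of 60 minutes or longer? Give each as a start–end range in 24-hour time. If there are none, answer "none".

10:30–11:55, 14:05–15:10

Tomás free within 10:30–17:00: 10:30–11:55, 14:05–15:30.
Dilnoza ∩ Tomás: 10:30–11:55, 14:05–15:10.
Windows ≥ 60 min: 10:30–11:55, 14:05–15:10.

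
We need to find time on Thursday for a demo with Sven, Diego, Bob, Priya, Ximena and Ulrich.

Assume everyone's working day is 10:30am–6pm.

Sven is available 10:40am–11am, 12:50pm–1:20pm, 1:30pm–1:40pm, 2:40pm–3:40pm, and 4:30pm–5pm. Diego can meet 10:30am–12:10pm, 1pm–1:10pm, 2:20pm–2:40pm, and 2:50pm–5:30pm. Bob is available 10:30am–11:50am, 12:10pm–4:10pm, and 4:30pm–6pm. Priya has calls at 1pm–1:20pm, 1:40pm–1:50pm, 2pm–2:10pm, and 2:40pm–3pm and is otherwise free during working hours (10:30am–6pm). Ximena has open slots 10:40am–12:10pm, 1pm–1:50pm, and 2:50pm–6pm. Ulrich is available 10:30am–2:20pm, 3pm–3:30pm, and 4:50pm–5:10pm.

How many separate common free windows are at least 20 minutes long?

2

Priya free within 10:30–18:00: 10:30–13:00, 13:20–13:40, 13:50–14:00, 14:10–14:40, 15:00–18:00.
Sven ∩ Diego: 10:40–11:00, 13:00–13:10, 14:50–15:40, 16:30–17:00.
Sven ∩ Diego ∩ Bob: 10:40–11:00, 13:00–13:10, 14:50–15:40, 16:30–17:00.
Sven ∩ Diego ∩ Bob ∩ Priya: 10:40–11:00, 15:00–15:40, 16:30–17:00.
Sven ∩ Diego ∩ Bob ∩ Priya ∩ Ximena: 10:40–11:00, 15:00–15:40, 16:30–17:00.
Sven ∩ Diego ∩ Bob ∩ Priya ∩ Ximena ∩ Ulrich: 10:40–11:00, 15:00–15:30, 16:50–17:00.
Windows ≥ 20 min: 10:40–11:00, 15:00–15:30.
That's 2 windows.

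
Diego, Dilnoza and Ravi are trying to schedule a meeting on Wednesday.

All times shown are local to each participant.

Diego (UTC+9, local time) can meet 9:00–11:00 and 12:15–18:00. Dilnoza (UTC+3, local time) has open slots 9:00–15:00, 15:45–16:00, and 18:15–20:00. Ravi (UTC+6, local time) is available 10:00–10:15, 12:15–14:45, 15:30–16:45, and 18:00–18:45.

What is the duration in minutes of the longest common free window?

Diego → UTC: 00:00–02:00, 03:15–09:00.
Dilnoza → UTC: 06:00–12:00, 12:45–13:00, 15:15–17:00.
Ravi → UTC: 04:00–04:15, 06:15–08:45, 09:30–10:45, 12:00–12:45.
Diego ∩ Dilnoza: 06:00–09:00.
Diego ∩ Dilnoza ∩ Ravi: 06:15–08:45.
Single common window of 150 minutes.

150 minutes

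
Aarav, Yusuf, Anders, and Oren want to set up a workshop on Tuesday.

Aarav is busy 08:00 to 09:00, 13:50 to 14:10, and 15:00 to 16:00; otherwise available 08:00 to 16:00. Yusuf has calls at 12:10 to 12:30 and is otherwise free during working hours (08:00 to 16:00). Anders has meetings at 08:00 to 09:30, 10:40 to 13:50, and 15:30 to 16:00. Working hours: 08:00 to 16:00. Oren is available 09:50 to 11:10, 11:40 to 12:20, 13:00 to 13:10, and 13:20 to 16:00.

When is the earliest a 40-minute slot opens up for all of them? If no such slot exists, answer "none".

09:50

Aarav free within 08:00–16:00: 09:00–13:50, 14:10–15:00.
Yusuf free within 08:00–16:00: 08:00–12:10, 12:30–16:00.
Anders free within 08:00–16:00: 09:30–10:40, 13:50–15:30.
Aarav ∩ Yusuf: 09:00–12:10, 12:30–13:50, 14:10–15:00.
Aarav ∩ Yusuf ∩ Anders: 09:30–10:40, 14:10–15:00.
Aarav ∩ Yusuf ∩ Anders ∩ Oren: 09:50–10:40, 14:10–15:00.
Windows ≥ 40 min: 09:50–10:40, 14:10–15:00.
Earliest such window starts at 09:50.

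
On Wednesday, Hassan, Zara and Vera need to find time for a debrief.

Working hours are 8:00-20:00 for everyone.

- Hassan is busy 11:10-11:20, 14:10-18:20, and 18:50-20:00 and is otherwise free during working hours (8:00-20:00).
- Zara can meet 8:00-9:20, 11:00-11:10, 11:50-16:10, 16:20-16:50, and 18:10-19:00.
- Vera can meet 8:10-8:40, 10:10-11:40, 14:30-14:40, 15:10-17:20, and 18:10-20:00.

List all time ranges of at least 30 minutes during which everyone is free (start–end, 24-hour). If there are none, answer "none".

08:10–08:40, 18:20–18:50

Hassan free within 08:00–20:00: 08:00–11:10, 11:20–14:10, 18:20–18:50.
Hassan ∩ Zara: 08:00–09:20, 11:00–11:10, 11:50–14:10, 18:20–18:50.
Hassan ∩ Zara ∩ Vera: 08:10–08:40, 11:00–11:10, 18:20–18:50.
Windows ≥ 30 min: 08:10–08:40, 18:20–18:50.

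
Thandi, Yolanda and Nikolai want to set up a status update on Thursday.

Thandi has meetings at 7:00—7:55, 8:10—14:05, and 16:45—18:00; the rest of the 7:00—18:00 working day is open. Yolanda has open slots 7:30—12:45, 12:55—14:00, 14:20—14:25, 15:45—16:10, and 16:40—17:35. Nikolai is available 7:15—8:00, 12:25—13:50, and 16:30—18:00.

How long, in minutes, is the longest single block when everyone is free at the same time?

5 minutes

Thandi free within 07:00–18:00: 07:55–08:10, 14:05–16:45.
Thandi ∩ Yolanda: 07:55–08:10, 14:20–14:25, 15:45–16:10, 16:40–16:45.
Thandi ∩ Yolanda ∩ Nikolai: 07:55–08:00, 16:40–16:45.
Common window lengths: 5, 5 min; longest is 5.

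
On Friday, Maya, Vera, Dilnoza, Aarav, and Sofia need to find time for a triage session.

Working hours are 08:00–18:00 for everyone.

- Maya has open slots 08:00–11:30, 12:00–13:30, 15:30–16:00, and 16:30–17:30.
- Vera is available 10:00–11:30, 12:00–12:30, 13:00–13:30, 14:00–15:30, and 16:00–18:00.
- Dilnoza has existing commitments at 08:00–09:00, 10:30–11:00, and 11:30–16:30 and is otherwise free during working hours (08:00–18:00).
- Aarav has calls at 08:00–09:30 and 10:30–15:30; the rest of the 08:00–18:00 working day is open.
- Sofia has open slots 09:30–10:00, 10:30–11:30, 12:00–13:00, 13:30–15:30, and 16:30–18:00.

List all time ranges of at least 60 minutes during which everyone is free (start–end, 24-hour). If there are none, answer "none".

Dilnoza free within 08:00–18:00: 09:00–10:30, 11:00–11:30, 16:30–18:00.
Aarav free within 08:00–18:00: 09:30–10:30, 15:30–18:00.
Maya ∩ Vera: 10:00–11:30, 12:00–12:30, 13:00–13:30, 16:30–17:30.
Maya ∩ Vera ∩ Dilnoza: 10:00–10:30, 11:00–11:30, 16:30–17:30.
Maya ∩ Vera ∩ Dilnoza ∩ Aarav: 10:00–10:30, 16:30–17:30.
Maya ∩ Vera ∩ Dilnoza ∩ Aarav ∩ Sofia: 16:30–17:30.
Windows ≥ 60 min: 16:30–17:30.

16:30–17:30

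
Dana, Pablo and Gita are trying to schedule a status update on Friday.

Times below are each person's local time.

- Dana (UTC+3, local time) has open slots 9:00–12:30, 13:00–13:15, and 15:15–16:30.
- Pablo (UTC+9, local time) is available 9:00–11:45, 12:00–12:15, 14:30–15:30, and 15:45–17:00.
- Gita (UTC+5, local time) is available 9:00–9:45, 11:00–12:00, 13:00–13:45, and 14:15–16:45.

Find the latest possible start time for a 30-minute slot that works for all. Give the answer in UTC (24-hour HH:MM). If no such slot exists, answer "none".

Dana → UTC: 06:00–09:30, 10:00–10:15, 12:15–13:30.
Pablo → UTC: 00:00–02:45, 03:00–03:15, 05:30–06:30, 06:45–08:00.
Gita → UTC: 04:00–04:45, 06:00–07:00, 08:00–08:45, 09:15–11:45.
Dana ∩ Pablo: 06:00–06:30, 06:45–08:00.
Dana ∩ Pablo ∩ Gita: 06:00–06:30, 06:45–07:00.
Windows ≥ 30 min: 06:00–06:30.
Latest start in the last window 06:00–06:30 is 06:30 − 30 min = 06:00.

06:00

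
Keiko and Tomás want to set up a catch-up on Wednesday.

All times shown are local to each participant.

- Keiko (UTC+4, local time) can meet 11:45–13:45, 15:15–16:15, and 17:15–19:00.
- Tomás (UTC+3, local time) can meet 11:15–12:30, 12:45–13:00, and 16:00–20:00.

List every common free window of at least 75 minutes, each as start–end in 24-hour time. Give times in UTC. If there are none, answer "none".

08:15–09:30, 13:15–15:00

Keiko → UTC: 07:45–09:45, 11:15–12:15, 13:15–15:00.
Tomás → UTC: 08:15–09:30, 09:45–10:00, 13:00–17:00.
Keiko ∩ Tomás: 08:15–09:30, 13:15–15:00.
Windows ≥ 75 min: 08:15–09:30, 13:15–15:00.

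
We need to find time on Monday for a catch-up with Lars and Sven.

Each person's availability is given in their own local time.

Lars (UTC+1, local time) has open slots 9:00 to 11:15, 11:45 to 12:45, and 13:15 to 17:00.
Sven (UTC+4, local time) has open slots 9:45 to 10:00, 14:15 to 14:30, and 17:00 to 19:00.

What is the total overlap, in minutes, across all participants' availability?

Lars → UTC: 08:00–10:15, 10:45–11:45, 12:15–16:00.
Sven → UTC: 05:45–06:00, 10:15–10:30, 13:00–15:00.
Lars ∩ Sven: 13:00–15:00.
Total common minutes: 120.

120 minutes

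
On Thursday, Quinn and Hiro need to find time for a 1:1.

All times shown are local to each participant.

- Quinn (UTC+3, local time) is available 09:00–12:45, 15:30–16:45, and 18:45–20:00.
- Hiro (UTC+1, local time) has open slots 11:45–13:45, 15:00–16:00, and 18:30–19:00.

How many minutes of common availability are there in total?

Quinn → UTC: 06:00–09:45, 12:30–13:45, 15:45–17:00.
Hiro → UTC: 10:45–12:45, 14:00–15:00, 17:30–18:00.
Quinn ∩ Hiro: 12:30–12:45.
Total common minutes: 15.

15 minutes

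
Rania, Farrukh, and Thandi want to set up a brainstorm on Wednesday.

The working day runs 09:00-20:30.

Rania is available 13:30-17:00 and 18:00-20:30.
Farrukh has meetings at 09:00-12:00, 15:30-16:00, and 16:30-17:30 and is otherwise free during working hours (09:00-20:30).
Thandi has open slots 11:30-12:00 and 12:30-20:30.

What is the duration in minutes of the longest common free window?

150 minutes

Farrukh free within 09:00–20:30: 12:00–15:30, 16:00–16:30, 17:30–20:30.
Rania ∩ Farrukh: 13:30–15:30, 16:00–16:30, 18:00–20:30.
Rania ∩ Farrukh ∩ Thandi: 13:30–15:30, 16:00–16:30, 18:00–20:30.
Common window lengths: 120, 30, 150 min; longest is 150.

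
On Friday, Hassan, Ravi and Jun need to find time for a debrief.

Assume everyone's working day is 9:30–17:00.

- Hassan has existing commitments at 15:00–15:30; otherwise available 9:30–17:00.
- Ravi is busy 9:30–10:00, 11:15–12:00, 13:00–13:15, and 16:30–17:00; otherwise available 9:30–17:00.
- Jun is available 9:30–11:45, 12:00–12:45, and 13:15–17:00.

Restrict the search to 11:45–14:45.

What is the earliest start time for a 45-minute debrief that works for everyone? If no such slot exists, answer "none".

12:00

Hassan free within 09:30–17:00: 09:30–15:00, 15:30–17:00.
Ravi free within 09:30–17:00: 10:00–11:15, 12:00–13:00, 13:15–16:30.
Hassan ∩ Ravi: 10:00–11:15, 12:00–13:00, 13:15–15:00, 15:30–16:30.
Hassan ∩ Ravi ∩ Jun: 10:00–11:15, 12:00–12:45, 13:15–15:00, 15:30–16:30.
Restricted to 11:45–14:45: 12:00–12:45, 13:15–14:45.
Windows ≥ 45 min: 12:00–12:45, 13:15–14:45.
Earliest such window starts at 12:00.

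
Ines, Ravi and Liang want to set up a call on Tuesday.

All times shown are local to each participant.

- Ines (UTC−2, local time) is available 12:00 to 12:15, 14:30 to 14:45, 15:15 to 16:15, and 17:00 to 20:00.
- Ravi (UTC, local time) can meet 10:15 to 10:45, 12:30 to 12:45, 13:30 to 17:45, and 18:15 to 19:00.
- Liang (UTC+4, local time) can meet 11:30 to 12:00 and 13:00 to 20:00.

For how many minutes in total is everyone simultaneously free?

Ines → UTC: 14:00–14:15, 16:30–16:45, 17:15–18:15, 19:00–22:00.
Ravi → UTC: 10:15–10:45, 12:30–12:45, 13:30–17:45, 18:15–19:00.
Liang → UTC: 07:30–08:00, 09:00–16:00.
Ines ∩ Ravi: 14:00–14:15, 16:30–16:45, 17:15–17:45.
Ines ∩ Ravi ∩ Liang: 14:00–14:15.
Total common minutes: 15.

15 minutes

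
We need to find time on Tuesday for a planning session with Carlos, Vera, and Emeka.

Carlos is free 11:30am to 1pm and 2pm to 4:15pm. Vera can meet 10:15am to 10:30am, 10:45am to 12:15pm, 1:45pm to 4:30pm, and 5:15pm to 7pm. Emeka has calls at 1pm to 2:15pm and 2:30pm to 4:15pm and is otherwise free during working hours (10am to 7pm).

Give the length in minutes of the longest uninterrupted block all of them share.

Emeka free within 10:00–19:00: 10:00–13:00, 14:15–14:30, 16:15–19:00.
Carlos ∩ Vera: 11:30–12:15, 14:00–16:15.
Carlos ∩ Vera ∩ Emeka: 11:30–12:15, 14:15–14:30.
Common window lengths: 45, 15 min; longest is 45.

45 minutes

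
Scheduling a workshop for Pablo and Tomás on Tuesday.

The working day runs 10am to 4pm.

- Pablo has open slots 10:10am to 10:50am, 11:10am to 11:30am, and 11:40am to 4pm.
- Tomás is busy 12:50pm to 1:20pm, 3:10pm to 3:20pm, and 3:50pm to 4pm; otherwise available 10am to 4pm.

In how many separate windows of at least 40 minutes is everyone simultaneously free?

Tomás free within 10:00–16:00: 10:00–12:50, 13:20–15:10, 15:20–15:50.
Pablo ∩ Tomás: 10:10–10:50, 11:10–11:30, 11:40–12:50, 13:20–15:10, 15:20–15:50.
Windows ≥ 40 min: 10:10–10:50, 11:40–12:50, 13:20–15:10.
That's 3 windows.

3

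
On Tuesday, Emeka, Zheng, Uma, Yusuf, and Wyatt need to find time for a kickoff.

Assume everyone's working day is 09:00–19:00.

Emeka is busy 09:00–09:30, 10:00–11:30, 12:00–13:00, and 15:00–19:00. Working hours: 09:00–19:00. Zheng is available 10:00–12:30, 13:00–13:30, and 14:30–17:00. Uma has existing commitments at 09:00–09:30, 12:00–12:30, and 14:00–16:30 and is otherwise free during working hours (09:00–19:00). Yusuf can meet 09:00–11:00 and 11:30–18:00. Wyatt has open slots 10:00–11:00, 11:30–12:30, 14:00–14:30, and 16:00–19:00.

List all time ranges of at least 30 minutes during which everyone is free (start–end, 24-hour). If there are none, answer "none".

Emeka free within 09:00–19:00: 09:30–10:00, 11:30–12:00, 13:00–15:00.
Uma free within 09:00–19:00: 09:30–12:00, 12:30–14:00, 16:30–19:00.
Emeka ∩ Zheng: 11:30–12:00, 13:00–13:30, 14:30–15:00.
Emeka ∩ Zheng ∩ Uma: 11:30–12:00, 13:00–13:30.
Emeka ∩ Zheng ∩ Uma ∩ Yusuf: 11:30–12:00, 13:00–13:30.
Emeka ∩ Zheng ∩ Uma ∩ Yusuf ∩ Wyatt: 11:30–12:00.
Windows ≥ 30 min: 11:30–12:00.

11:30–12:00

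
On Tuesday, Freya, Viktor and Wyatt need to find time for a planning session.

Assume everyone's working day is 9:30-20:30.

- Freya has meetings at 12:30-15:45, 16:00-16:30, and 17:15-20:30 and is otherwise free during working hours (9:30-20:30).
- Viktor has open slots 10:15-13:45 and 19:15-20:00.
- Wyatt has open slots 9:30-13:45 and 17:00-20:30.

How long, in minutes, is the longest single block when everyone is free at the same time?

Freya free within 09:30–20:30: 09:30–12:30, 15:45–16:00, 16:30–17:15.
Freya ∩ Viktor: 10:15–12:30.
Freya ∩ Viktor ∩ Wyatt: 10:15–12:30.
Single common window of 135 minutes.

135 minutes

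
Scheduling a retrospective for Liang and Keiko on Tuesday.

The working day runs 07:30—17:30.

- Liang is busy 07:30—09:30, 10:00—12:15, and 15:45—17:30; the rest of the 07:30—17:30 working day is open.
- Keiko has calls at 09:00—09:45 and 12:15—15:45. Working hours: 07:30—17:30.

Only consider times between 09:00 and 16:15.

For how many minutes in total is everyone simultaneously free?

Liang free within 07:30–17:30: 09:30–10:00, 12:15–15:45.
Keiko free within 07:30–17:30: 07:30–09:00, 09:45–12:15, 15:45–17:30.
Liang ∩ Keiko: 09:45–10:00.
Restricted to 09:00–16:15: 09:45–10:00.
Total common minutes: 15.

15 minutes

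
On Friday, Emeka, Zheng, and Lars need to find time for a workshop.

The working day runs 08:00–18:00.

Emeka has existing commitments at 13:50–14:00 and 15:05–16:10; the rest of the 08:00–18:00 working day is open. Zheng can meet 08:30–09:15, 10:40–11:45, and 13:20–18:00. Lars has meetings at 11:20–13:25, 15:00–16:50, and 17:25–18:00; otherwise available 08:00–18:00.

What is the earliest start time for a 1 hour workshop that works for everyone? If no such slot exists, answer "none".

Emeka free within 08:00–18:00: 08:00–13:50, 14:00–15:05, 16:10–18:00.
Lars free within 08:00–18:00: 08:00–11:20, 13:25–15:00, 16:50–17:25.
Emeka ∩ Zheng: 08:30–09:15, 10:40–11:45, 13:20–13:50, 14:00–15:05, 16:10–18:00.
Emeka ∩ Zheng ∩ Lars: 08:30–09:15, 10:40–11:20, 13:25–13:50, 14:00–15:00, 16:50–17:25.
Windows ≥ 60 min: 14:00–15:00.
Earliest such window starts at 14:00.

14:00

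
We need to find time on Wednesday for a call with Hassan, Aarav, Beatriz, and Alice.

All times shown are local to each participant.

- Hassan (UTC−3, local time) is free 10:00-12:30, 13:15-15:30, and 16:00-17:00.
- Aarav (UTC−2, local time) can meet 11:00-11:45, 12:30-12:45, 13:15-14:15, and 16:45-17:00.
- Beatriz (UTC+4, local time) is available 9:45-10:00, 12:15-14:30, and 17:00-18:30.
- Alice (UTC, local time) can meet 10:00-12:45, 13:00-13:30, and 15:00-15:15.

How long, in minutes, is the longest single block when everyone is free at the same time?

30 minutes

Hassan → UTC: 13:00–15:30, 16:15–18:30, 19:00–20:00.
Aarav → UTC: 13:00–13:45, 14:30–14:45, 15:15–16:15, 18:45–19:00.
Beatriz → UTC: 05:45–06:00, 08:15–10:30, 13:00–14:30.
Alice → UTC: 10:00–12:45, 13:00–13:30, 15:00–15:15.
Hassan ∩ Aarav: 13:00–13:45, 14:30–14:45, 15:15–15:30.
Hassan ∩ Aarav ∩ Beatriz: 13:00–13:45.
Hassan ∩ Aarav ∩ Beatriz ∩ Alice: 13:00–13:30.
Single common window of 30 minutes.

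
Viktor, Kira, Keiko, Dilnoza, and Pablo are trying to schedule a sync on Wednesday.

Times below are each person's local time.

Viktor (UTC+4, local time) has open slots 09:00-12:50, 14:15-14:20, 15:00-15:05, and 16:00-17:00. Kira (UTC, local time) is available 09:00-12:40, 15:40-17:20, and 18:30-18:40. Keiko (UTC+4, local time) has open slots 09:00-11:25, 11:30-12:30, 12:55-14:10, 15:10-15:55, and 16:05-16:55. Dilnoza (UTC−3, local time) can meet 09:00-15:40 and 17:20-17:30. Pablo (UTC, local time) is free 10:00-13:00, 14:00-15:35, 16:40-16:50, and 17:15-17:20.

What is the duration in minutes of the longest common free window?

Viktor → UTC: 05:00–08:50, 10:15–10:20, 11:00–11:05, 12:00–13:00.
Kira → UTC: 09:00–12:40, 15:40–17:20, 18:30–18:40.
Keiko → UTC: 05:00–07:25, 07:30–08:30, 08:55–10:10, 11:10–11:55, 12:05–12:55.
Dilnoza → UTC: 12:00–18:40, 20:20–20:30.
Pablo → UTC: 10:00–13:00, 14:00–15:35, 16:40–16:50, 17:15–17:20.
Viktor ∩ Kira: 10:15–10:20, 11:00–11:05, 12:00–12:40.
Viktor ∩ Kira ∩ Keiko: 12:05–12:40.
Viktor ∩ Kira ∩ Keiko ∩ Dilnoza: 12:05–12:40.
Viktor ∩ Kira ∩ Keiko ∩ Dilnoza ∩ Pablo: 12:05–12:40.
Single common window of 35 minutes.

35 minutes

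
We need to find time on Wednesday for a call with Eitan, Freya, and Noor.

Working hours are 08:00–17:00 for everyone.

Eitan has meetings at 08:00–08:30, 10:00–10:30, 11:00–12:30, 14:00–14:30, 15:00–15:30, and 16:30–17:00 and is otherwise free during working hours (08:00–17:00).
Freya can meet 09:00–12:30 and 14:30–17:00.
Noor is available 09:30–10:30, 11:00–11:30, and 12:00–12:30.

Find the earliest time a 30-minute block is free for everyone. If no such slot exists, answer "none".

09:30

Eitan free within 08:00–17:00: 08:30–10:00, 10:30–11:00, 12:30–14:00, 14:30–15:00, 15:30–16:30.
Eitan ∩ Freya: 09:00–10:00, 10:30–11:00, 14:30–15:00, 15:30–16:30.
Eitan ∩ Freya ∩ Noor: 09:30–10:00.
Windows ≥ 30 min: 09:30–10:00.
Earliest such window starts at 09:30.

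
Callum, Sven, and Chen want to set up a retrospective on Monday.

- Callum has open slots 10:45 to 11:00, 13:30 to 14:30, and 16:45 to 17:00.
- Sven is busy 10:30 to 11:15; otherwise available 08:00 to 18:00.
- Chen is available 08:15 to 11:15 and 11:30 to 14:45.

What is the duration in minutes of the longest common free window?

Sven free within 08:00–18:00: 08:00–10:30, 11:15–18:00.
Callum ∩ Sven: 13:30–14:30, 16:45–17:00.
Callum ∩ Sven ∩ Chen: 13:30–14:30.
Single common window of 60 minutes.

60 minutes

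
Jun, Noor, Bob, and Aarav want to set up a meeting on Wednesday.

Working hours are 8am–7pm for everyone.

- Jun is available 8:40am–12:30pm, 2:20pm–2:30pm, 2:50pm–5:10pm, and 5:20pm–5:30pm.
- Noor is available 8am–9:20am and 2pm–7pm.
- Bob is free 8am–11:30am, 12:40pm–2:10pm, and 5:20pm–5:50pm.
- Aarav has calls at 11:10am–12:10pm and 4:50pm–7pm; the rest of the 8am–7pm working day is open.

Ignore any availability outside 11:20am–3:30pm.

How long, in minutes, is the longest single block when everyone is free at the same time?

0 minutes

Aarav free within 08:00–19:00: 08:00–11:10, 12:10–16:50.
Jun ∩ Noor: 08:40–09:20, 14:20–14:30, 14:50–17:10, 17:20–17:30.
Jun ∩ Noor ∩ Bob: 08:40–09:20, 17:20–17:30.
Jun ∩ Noor ∩ Bob ∩ Aarav: 08:40–09:20.
Restricted to 11:20–15:30: (none).
No common window.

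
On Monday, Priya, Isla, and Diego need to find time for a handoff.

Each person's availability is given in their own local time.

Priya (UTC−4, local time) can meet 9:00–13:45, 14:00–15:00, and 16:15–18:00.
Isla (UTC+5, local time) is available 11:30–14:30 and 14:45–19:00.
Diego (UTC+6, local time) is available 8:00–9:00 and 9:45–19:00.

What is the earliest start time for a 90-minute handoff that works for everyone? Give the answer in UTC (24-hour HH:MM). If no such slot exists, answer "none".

Priya → UTC: 13:00–17:45, 18:00–19:00, 20:15–22:00.
Isla → UTC: 06:30–09:30, 09:45–14:00.
Diego → UTC: 02:00–03:00, 03:45–13:00.
Priya ∩ Isla: 13:00–14:00.
Priya ∩ Isla ∩ Diego: (none).
Windows ≥ 90 min: (none).

none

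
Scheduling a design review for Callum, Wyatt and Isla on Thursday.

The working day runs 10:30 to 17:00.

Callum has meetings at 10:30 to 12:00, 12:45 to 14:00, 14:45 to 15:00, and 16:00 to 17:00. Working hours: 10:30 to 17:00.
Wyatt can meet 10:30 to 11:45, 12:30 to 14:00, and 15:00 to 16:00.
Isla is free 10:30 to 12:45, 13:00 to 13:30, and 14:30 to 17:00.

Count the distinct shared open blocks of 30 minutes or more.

1

Callum free within 10:30–17:00: 12:00–12:45, 14:00–14:45, 15:00–16:00.
Callum ∩ Wyatt: 12:30–12:45, 15:00–16:00.
Callum ∩ Wyatt ∩ Isla: 12:30–12:45, 15:00–16:00.
Windows ≥ 30 min: 15:00–16:00.
That's 1 window.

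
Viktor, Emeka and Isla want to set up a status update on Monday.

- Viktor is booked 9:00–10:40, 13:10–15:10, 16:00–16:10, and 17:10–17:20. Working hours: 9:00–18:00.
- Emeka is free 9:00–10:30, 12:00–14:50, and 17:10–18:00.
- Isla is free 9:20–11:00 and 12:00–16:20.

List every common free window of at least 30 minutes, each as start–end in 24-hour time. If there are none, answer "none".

Viktor free within 09:00–18:00: 10:40–13:10, 15:10–16:00, 16:10–17:10, 17:20–18:00.
Viktor ∩ Emeka: 12:00–13:10, 17:20–18:00.
Viktor ∩ Emeka ∩ Isla: 12:00–13:10.
Windows ≥ 30 min: 12:00–13:10.

12:00–13:10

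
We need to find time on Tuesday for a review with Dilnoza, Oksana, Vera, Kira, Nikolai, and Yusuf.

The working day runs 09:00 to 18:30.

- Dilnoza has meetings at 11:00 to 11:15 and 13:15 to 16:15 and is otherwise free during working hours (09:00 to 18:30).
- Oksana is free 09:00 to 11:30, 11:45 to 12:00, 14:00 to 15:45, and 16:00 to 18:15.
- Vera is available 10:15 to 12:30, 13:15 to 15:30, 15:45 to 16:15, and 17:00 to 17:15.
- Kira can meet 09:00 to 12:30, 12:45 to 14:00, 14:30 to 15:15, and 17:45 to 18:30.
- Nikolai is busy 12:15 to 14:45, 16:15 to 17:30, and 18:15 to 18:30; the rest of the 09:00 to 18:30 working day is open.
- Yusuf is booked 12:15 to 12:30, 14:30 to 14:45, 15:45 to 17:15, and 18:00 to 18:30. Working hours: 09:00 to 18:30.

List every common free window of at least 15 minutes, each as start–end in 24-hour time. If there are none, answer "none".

10:15–11:00, 11:15–11:30, 11:45–12:00

Dilnoza free within 09:00–18:30: 09:00–11:00, 11:15–13:15, 16:15–18:30.
Nikolai free within 09:00–18:30: 09:00–12:15, 14:45–16:15, 17:30–18:15.
Yusuf free within 09:00–18:30: 09:00–12:15, 12:30–14:30, 14:45–15:45, 17:15–18:00.
Dilnoza ∩ Oksana: 09:00–11:00, 11:15–11:30, 11:45–12:00, 16:15–18:15.
Dilnoza ∩ Oksana ∩ Vera: 10:15–11:00, 11:15–11:30, 11:45–12:00, 17:00–17:15.
Dilnoza ∩ Oksana ∩ Vera ∩ Kira: 10:15–11:00, 11:15–11:30, 11:45–12:00.
Dilnoza ∩ Oksana ∩ Vera ∩ Kira ∩ Nikolai: 10:15–11:00, 11:15–11:30, 11:45–12:00.
Dilnoza ∩ Oksana ∩ Vera ∩ Kira ∩ Nikolai ∩ Yusuf: 10:15–11:00, 11:15–11:30, 11:45–12:00.
Windows ≥ 15 min: 10:15–11:00, 11:15–11:30, 11:45–12:00.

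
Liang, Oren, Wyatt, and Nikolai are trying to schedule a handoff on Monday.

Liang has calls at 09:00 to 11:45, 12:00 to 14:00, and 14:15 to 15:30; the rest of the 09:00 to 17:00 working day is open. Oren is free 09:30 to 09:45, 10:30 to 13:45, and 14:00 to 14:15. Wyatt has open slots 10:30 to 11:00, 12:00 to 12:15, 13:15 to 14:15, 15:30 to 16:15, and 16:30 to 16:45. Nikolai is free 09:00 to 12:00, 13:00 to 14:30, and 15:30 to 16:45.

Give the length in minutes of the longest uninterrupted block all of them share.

15 minutes

Liang free within 09:00–17:00: 11:45–12:00, 14:00–14:15, 15:30–17:00.
Liang ∩ Oren: 11:45–12:00, 14:00–14:15.
Liang ∩ Oren ∩ Wyatt: 14:00–14:15.
Liang ∩ Oren ∩ Wyatt ∩ Nikolai: 14:00–14:15.
Single common window of 15 minutes.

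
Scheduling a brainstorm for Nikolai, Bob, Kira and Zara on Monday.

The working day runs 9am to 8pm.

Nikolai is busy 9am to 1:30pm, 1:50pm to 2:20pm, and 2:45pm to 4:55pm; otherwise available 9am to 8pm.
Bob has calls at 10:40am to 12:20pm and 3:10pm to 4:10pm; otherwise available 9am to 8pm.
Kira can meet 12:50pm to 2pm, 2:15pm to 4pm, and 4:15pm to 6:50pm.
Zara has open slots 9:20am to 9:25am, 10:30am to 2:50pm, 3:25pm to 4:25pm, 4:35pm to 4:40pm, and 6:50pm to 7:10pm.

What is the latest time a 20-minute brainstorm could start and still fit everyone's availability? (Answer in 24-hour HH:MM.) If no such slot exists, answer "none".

Nikolai free within 09:00–20:00: 13:30–13:50, 14:20–14:45, 16:55–20:00.
Bob free within 09:00–20:00: 09:00–10:40, 12:20–15:10, 16:10–20:00.
Nikolai ∩ Bob: 13:30–13:50, 14:20–14:45, 16:55–20:00.
Nikolai ∩ Bob ∩ Kira: 13:30–13:50, 14:20–14:45, 16:55–18:50.
Nikolai ∩ Bob ∩ Kira ∩ Zara: 13:30–13:50, 14:20–14:45.
Windows ≥ 20 min: 13:30–13:50, 14:20–14:45.
Latest start in the last window 14:20–14:45 is 14:45 − 20 min = 14:25.

14:25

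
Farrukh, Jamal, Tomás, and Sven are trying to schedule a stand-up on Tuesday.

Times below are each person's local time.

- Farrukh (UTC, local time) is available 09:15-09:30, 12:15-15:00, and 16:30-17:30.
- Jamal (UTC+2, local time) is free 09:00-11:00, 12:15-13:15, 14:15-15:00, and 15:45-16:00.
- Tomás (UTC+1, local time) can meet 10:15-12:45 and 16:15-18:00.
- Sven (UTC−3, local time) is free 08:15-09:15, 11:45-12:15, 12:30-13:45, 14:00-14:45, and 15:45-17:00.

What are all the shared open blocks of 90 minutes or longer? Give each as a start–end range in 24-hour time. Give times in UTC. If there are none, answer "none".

Farrukh → UTC: 09:15–09:30, 12:15–15:00, 16:30–17:30.
Jamal → UTC: 07:00–09:00, 10:15–11:15, 12:15–13:00, 13:45–14:00.
Tomás → UTC: 09:15–11:45, 15:15–17:00.
Sven → UTC: 11:15–12:15, 14:45–15:15, 15:30–16:45, 17:00–17:45, 18:45–20:00.
Farrukh ∩ Jamal: 12:15–13:00, 13:45–14:00.
Farrukh ∩ Jamal ∩ Tomás: (none).
Farrukh ∩ Jamal ∩ Tomás ∩ Sven: (none).
Windows ≥ 90 min: (none).

none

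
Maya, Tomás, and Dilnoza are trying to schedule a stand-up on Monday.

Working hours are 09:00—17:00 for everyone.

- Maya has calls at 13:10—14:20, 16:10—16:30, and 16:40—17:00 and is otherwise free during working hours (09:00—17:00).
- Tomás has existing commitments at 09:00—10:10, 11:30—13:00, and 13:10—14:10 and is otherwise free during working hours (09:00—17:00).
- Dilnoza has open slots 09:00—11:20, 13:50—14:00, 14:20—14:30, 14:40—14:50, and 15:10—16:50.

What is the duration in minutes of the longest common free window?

70 minutes

Maya free within 09:00–17:00: 09:00–13:10, 14:20–16:10, 16:30–16:40.
Tomás free within 09:00–17:00: 10:10–11:30, 13:00–13:10, 14:10–17:00.
Maya ∩ Tomás: 10:10–11:30, 13:00–13:10, 14:20–16:10, 16:30–16:40.
Maya ∩ Tomás ∩ Dilnoza: 10:10–11:20, 14:20–14:30, 14:40–14:50, 15:10–16:10, 16:30–16:40.
Common window lengths: 70, 10, 10, 60, 10 min; longest is 70.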